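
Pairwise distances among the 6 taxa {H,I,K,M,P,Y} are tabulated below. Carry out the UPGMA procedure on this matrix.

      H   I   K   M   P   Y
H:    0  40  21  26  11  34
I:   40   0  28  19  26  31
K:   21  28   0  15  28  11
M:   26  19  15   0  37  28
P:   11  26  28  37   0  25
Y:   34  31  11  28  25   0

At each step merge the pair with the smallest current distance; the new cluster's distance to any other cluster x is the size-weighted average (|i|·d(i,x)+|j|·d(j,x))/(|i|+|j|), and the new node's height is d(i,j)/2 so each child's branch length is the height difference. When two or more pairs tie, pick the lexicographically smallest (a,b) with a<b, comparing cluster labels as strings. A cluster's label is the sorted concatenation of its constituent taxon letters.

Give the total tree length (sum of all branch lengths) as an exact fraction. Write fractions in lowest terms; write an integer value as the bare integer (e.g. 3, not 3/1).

step 1: merge (H,P) at d=11; branch lengths H→11/2, P→11/2; new cluster HP
  updated: d(HP,I)=33, d(HP,K)=49/2, d(HP,M)=63/2, d(HP,Y)=59/2
step 2: merge (K,Y) at d=11; branch lengths K→11/2, Y→11/2; new cluster KY
  updated: d(HP,KY)=27, d(I,KY)=59/2, d(KY,M)=43/2
step 3: merge (I,M) at d=19; branch lengths I→19/2, M→19/2; new cluster IM
  updated: d(HP,IM)=129/4, d(IM,KY)=51/2
step 4: merge (IM,KY) at d=51/2; branch lengths IM→13/4, KY→29/4; new cluster IKMY
  updated: d(HP,IKMY)=237/8
step 5: merge (HP,IKMY) at d=237/8; branch lengths HP→149/16, IKMY→33/16; new cluster HIKMPY
final tree: ((H:11/2,P:11/2):149/16,((I:19/2,M:19/2):13/4,(K:11/2,Y:11/2):29/4):33/16)
total length: 503/8

503/8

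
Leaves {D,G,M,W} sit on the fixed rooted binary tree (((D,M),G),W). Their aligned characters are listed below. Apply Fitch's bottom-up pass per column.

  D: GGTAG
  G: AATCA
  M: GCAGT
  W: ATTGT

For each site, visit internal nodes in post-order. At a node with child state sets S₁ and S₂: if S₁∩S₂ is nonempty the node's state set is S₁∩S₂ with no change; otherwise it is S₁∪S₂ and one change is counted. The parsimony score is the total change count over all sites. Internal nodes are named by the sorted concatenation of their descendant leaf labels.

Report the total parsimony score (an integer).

9

[col 0] DM: children D:{G}, M:{G} ∩→ {G}; cost 0
[col 0] DGM: children DM:{G}, G:{A} ∪→ {A,G}; cost 1
[col 0] DGMW: children DGM:{A,G}, W:{A} ∩→ {A}; cost 0
[col 1] DM: children D:{G}, M:{C} ∪→ {C,G}; cost 1
[col 1] DGM: children DM:{C,G}, G:{A} ∪→ {A,C,G}; cost 1
[col 1] DGMW: children DGM:{A,C,G}, W:{T} ∪→ {A,C,G,T}; cost 1
[col 2] DM: children D:{T}, M:{A} ∪→ {A,T}; cost 1
[col 2] DGM: children DM:{A,T}, G:{T} ∩→ {T}; cost 0
[col 2] DGMW: children DGM:{T}, W:{T} ∩→ {T}; cost 0
[col 3] DM: children D:{A}, M:{G} ∪→ {A,G}; cost 1
[col 3] DGM: children DM:{A,G}, G:{C} ∪→ {A,C,G}; cost 1
[col 3] DGMW: children DGM:{A,C,G}, W:{G} ∩→ {G}; cost 0
[col 4] DM: children D:{G}, M:{T} ∪→ {G,T}; cost 1
[col 4] DGM: children DM:{G,T}, G:{A} ∪→ {A,G,T}; cost 1
[col 4] DGMW: children DGM:{A,G,T}, W:{T} ∩→ {T}; cost 0
per-site changes: [1, 3, 1, 2, 2]; total = 9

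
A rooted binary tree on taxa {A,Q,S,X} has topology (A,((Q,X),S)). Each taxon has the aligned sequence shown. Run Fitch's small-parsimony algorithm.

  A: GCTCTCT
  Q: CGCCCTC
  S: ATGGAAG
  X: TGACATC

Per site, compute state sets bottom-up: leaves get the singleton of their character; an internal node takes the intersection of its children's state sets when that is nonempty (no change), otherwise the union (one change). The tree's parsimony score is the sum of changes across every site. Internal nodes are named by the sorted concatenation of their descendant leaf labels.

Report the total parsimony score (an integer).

15

site 0, node QX: Q={C} ∪ X={T} → {C,T} (+1)
site 0, node QSX: QX={C,T} ∪ S={A} → {A,C,T} (+1)
site 0, node AQSX: A={G} ∪ QSX={A,C,T} → {A,C,G,T} (+1)
site 1, node QX: Q={G} ∩ X={G} → {G} (+0)
site 1, node QSX: QX={G} ∪ S={T} → {G,T} (+1)
site 1, node AQSX: A={C} ∪ QSX={G,T} → {C,G,T} (+1)
site 2, node QX: Q={C} ∪ X={A} → {A,C} (+1)
site 2, node QSX: QX={A,C} ∪ S={G} → {A,C,G} (+1)
site 2, node AQSX: A={T} ∪ QSX={A,C,G} → {A,C,G,T} (+1)
site 3, node QX: Q={C} ∩ X={C} → {C} (+0)
site 3, node QSX: QX={C} ∪ S={G} → {C,G} (+1)
site 3, node AQSX: A={C} ∩ QSX={C,G} → {C} (+0)
site 4, node QX: Q={C} ∪ X={A} → {A,C} (+1)
site 4, node QSX: QX={A,C} ∩ S={A} → {A} (+0)
site 4, node AQSX: A={T} ∪ QSX={A} → {A,T} (+1)
site 5, node QX: Q={T} ∩ X={T} → {T} (+0)
site 5, node QSX: QX={T} ∪ S={A} → {A,T} (+1)
site 5, node AQSX: A={C} ∪ QSX={A,T} → {A,C,T} (+1)
site 6, node QX: Q={C} ∩ X={C} → {C} (+0)
site 6, node QSX: QX={C} ∪ S={G} → {C,G} (+1)
site 6, node AQSX: A={T} ∪ QSX={C,G} → {C,G,T} (+1)
per-site changes: [3, 2, 3, 1, 2, 2, 2]; total = 15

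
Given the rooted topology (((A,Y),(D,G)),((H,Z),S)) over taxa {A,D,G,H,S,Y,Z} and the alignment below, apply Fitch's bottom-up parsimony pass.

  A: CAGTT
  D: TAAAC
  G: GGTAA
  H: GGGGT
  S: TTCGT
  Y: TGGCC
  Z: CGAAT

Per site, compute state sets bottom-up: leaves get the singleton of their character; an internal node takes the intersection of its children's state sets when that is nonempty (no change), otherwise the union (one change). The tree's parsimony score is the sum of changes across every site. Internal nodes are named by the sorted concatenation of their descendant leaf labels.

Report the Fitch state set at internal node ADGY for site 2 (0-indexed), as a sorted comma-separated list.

A,G,T

[col 0] AY: children A:{C}, Y:{T} ∪→ {C,T}; cost 1
[col 0] DG: children D:{T}, G:{G} ∪→ {G,T}; cost 1
[col 0] ADGY: children AY:{C,T}, DG:{G,T} ∩→ {T}; cost 0
[col 0] HZ: children H:{G}, Z:{C} ∪→ {C,G}; cost 1
[col 0] HSZ: children HZ:{C,G}, S:{T} ∪→ {C,G,T}; cost 1
[col 0] ADGHSYZ: children ADGY:{T}, HSZ:{C,G,T} ∩→ {T}; cost 0
[col 1] AY: children A:{A}, Y:{G} ∪→ {A,G}; cost 1
[col 1] DG: children D:{A}, G:{G} ∪→ {A,G}; cost 1
[col 1] ADGY: children AY:{A,G}, DG:{A,G} ∩→ {A,G}; cost 0
[col 1] HZ: children H:{G}, Z:{G} ∩→ {G}; cost 0
[col 1] HSZ: children HZ:{G}, S:{T} ∪→ {G,T}; cost 1
[col 1] ADGHSYZ: children ADGY:{A,G}, HSZ:{G,T} ∩→ {G}; cost 0
[col 2] AY: children A:{G}, Y:{G} ∩→ {G}; cost 0
[col 2] DG: children D:{A}, G:{T} ∪→ {A,T}; cost 1
[col 2] ADGY: children AY:{G}, DG:{A,T} ∪→ {A,G,T}; cost 1
[col 2] HZ: children H:{G}, Z:{A} ∪→ {A,G}; cost 1
[col 2] HSZ: children HZ:{A,G}, S:{C} ∪→ {A,C,G}; cost 1
[col 2] ADGHSYZ: children ADGY:{A,G,T}, HSZ:{A,C,G} ∩→ {A,G}; cost 0
[col 3] AY: children A:{T}, Y:{C} ∪→ {C,T}; cost 1
[col 3] DG: children D:{A}, G:{A} ∩→ {A}; cost 0
[col 3] ADGY: children AY:{C,T}, DG:{A} ∪→ {A,C,T}; cost 1
[col 3] HZ: children H:{G}, Z:{A} ∪→ {A,G}; cost 1
[col 3] HSZ: children HZ:{A,G}, S:{G} ∩→ {G}; cost 0
[col 3] ADGHSYZ: children ADGY:{A,C,T}, HSZ:{G} ∪→ {A,C,G,T}; cost 1
[col 4] AY: children A:{T}, Y:{C} ∪→ {C,T}; cost 1
[col 4] DG: children D:{C}, G:{A} ∪→ {A,C}; cost 1
[col 4] ADGY: children AY:{C,T}, DG:{A,C} ∩→ {C}; cost 0
[col 4] HZ: children H:{T}, Z:{T} ∩→ {T}; cost 0
[col 4] HSZ: children HZ:{T}, S:{T} ∩→ {T}; cost 0
[col 4] ADGHSYZ: children ADGY:{C}, HSZ:{T} ∪→ {C,T}; cost 1
per-site changes: [4, 3, 4, 4, 3]; total = 18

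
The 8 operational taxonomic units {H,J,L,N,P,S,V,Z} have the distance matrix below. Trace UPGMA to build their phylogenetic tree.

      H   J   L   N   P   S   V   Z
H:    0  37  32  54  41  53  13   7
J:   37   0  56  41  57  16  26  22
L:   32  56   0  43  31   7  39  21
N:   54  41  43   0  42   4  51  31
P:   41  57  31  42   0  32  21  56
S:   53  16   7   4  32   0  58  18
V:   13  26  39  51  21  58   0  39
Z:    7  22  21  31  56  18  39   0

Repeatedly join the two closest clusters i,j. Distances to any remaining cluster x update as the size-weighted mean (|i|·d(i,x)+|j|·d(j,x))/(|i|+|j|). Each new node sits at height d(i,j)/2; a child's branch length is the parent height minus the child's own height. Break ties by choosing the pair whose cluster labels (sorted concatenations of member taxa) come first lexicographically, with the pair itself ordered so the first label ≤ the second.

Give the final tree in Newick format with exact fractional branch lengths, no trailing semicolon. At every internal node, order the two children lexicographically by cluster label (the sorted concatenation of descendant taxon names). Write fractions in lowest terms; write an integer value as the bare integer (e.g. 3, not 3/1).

((((H:7/2,Z:7/2):45/4,J:59/4):113/36,(L:25/2,(N:2,S:2):21/2):97/18):167/72,(P:21/2,V:21/2):233/24)

1. join N+S (d=4) ⇒ NS; edges |N|=2, |S|=2
  updated: d(H,NS)=107/2, d(J,NS)=57/2, d(L,NS)=25, d(NS,P)=37, d(NS,V)=109/2, d(NS,Z)=49/2
2. join H+Z (d=7) ⇒ HZ; edges |H|=7/2, |Z|=7/2
  updated: d(HZ,J)=59/2, d(HZ,L)=53/2, d(HZ,NS)=39, d(HZ,P)=97/2, d(HZ,V)=26
3. join P+V (d=21) ⇒ PV; edges |P|=21/2, |V|=21/2
  updated: d(HZ,PV)=149/4, d(J,PV)=83/2, d(L,PV)=35, d(NS,PV)=183/4
4. join L+NS (d=25) ⇒ LNS; edges |L|=25/2, |NS|=21/2
  updated: d(HZ,LNS)=209/6, d(J,LNS)=113/3, d(LNS,PV)=253/6
5. join HZ+J (d=59/2) ⇒ HJZ; edges |HZ|=45/4, |J|=59/4
  updated: d(HJZ,LNS)=322/9, d(HJZ,PV)=116/3
6. join HJZ+LNS (d=322/9) ⇒ HJLNSZ; edges |HJZ|=113/36, |LNS|=97/18
  updated: d(HJLNSZ,PV)=485/12
7. join HJLNSZ+PV (d=485/12) ⇒ HJLNPSVZ; edges |HJLNSZ|=167/72, |PV|=233/24
final tree: ((((H:7/2,Z:7/2):45/4,J:59/4):113/36,(L:25/2,(N:2,S:2):21/2):97/18):167/72,(P:21/2,V:21/2):233/24)
total length: 914/9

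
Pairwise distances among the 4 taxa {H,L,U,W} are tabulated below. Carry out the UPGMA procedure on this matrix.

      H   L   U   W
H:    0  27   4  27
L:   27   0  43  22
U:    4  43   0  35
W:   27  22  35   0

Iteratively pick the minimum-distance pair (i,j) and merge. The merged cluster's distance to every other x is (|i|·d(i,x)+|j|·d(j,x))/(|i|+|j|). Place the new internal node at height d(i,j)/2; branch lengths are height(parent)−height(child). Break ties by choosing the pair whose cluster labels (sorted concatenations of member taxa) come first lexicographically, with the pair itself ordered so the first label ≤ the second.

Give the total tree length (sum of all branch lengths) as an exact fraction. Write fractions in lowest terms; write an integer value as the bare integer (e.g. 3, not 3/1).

46

step 1: merge (H,U) at d=4; branch lengths H→2, U→2; new cluster HU
  updated: d(HU,L)=35, d(HU,W)=31
step 2: merge (L,W) at d=22; branch lengths L→11, W→11; new cluster LW
  updated: d(HU,LW)=33
step 3: merge (HU,LW) at d=33; branch lengths HU→29/2, LW→11/2; new cluster HLUW
final tree: ((H:2,U:2):29/2,(L:11,W:11):11/2)
total length: 46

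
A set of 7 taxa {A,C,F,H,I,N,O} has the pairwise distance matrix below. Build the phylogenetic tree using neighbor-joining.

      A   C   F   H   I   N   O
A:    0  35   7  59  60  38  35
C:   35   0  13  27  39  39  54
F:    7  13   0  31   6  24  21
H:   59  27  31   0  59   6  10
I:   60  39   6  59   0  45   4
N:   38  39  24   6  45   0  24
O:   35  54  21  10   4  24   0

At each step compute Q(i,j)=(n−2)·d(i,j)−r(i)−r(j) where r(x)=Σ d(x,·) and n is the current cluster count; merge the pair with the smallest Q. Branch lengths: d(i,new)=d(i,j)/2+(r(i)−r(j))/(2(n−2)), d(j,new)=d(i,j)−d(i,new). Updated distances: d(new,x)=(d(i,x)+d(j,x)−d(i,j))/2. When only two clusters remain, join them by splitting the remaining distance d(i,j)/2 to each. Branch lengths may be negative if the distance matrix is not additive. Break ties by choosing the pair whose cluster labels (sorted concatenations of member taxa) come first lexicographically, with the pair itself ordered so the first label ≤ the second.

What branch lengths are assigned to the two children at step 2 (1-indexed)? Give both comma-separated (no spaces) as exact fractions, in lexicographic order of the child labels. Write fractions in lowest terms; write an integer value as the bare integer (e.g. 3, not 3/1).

5,1

iteration 1: select I,O (d=4, Q=-341); attach at lengths (17/2, -9/2); label the merged cluster IO
  updated: d(A,IO)=91/2, d(C,IO)=89/2, d(F,IO)=23/2, d(H,IO)=65/2, d(IO,N)=65/2
iteration 2: select H,N (d=6, Q=-271); attach at lengths (5, 1); label the merged cluster HN
  updated: d(A,HN)=91/2, d(C,HN)=30, d(F,HN)=49/2, d(HN,IO)=59/2
iteration 3: select HN,IO (d=59/2, Q=-172); attach at lengths (29/2, 15); label the merged cluster HINO
  updated: d(A,HINO)=123/4, d(C,HINO)=45/2, d(F,HINO)=13/4
iteration 4: select A,F (d=7, Q=-82); attach at lengths (127/8, -71/8); label the merged cluster AF
  updated: d(AF,C)=41/2, d(AF,HINO)=27/2
iteration 5: select AF,C (d=41/2, Q=-113/2); attach at lengths (23/4, 59/4); label the merged cluster ACF
  updated: d(ACF,HINO)=31/4
iteration 6: select ACF,HINO (d=31/4); attach at lengths (31/8, 31/8); label the merged cluster ACFHINO
final tree: (((A:127/8,F:-71/8):23/4,C:59/4):31/8,((H:5,N:1):29/2,(I:17/2,O:-9/2):15):31/8)
total length: 299/4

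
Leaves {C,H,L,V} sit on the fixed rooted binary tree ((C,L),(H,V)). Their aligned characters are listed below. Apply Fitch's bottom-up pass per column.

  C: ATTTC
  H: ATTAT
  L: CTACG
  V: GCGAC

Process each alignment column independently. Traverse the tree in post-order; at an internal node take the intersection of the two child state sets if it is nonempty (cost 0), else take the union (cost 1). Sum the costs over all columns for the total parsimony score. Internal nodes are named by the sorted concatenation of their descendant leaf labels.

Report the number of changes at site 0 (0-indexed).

2

[col 0] CL: children C:{A}, L:{C} ∪→ {A,C}; cost 1
[col 0] HV: children H:{A}, V:{G} ∪→ {A,G}; cost 1
[col 0] CHLV: children CL:{A,C}, HV:{A,G} ∩→ {A}; cost 0
[col 1] CL: children C:{T}, L:{T} ∩→ {T}; cost 0
[col 1] HV: children H:{T}, V:{C} ∪→ {C,T}; cost 1
[col 1] CHLV: children CL:{T}, HV:{C,T} ∩→ {T}; cost 0
[col 2] CL: children C:{T}, L:{A} ∪→ {A,T}; cost 1
[col 2] HV: children H:{T}, V:{G} ∪→ {G,T}; cost 1
[col 2] CHLV: children CL:{A,T}, HV:{G,T} ∩→ {T}; cost 0
[col 3] CL: children C:{T}, L:{C} ∪→ {C,T}; cost 1
[col 3] HV: children H:{A}, V:{A} ∩→ {A}; cost 0
[col 3] CHLV: children CL:{C,T}, HV:{A} ∪→ {A,C,T}; cost 1
[col 4] CL: children C:{C}, L:{G} ∪→ {C,G}; cost 1
[col 4] HV: children H:{T}, V:{C} ∪→ {C,T}; cost 1
[col 4] CHLV: children CL:{C,G}, HV:{C,T} ∩→ {C}; cost 0
per-site changes: [2, 1, 2, 2, 2]; total = 9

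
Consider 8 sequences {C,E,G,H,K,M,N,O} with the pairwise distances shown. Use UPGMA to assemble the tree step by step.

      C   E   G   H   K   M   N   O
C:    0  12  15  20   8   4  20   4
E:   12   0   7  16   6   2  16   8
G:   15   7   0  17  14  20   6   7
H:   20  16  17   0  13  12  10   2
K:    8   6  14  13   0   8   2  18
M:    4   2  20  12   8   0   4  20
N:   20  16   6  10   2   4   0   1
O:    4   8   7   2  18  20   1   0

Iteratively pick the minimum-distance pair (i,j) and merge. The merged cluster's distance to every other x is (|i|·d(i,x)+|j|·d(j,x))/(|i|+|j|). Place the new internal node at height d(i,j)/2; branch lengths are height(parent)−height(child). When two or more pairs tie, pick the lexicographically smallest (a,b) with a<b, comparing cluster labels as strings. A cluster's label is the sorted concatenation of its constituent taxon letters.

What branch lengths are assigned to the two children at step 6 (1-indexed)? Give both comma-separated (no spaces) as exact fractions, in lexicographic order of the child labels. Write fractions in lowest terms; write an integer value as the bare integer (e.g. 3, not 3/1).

5,2

1. join N+O (d=1) ⇒ NO; edges |N|=1/2, |O|=1/2
  updated: d(C,NO)=12, d(E,NO)=12, d(G,NO)=13/2, d(H,NO)=6, d(K,NO)=10, d(M,NO)=12
2. join E+M (d=2) ⇒ EM; edges |E|=1, |M|=1
  updated: d(C,EM)=8, d(EM,G)=27/2, d(EM,H)=14, d(EM,K)=7, d(EM,NO)=12
3. join H+NO (d=6) ⇒ HNO; edges |H|=3, |NO|=5/2
  updated: d(C,HNO)=44/3, d(EM,HNO)=38/3, d(G,HNO)=10, d(HNO,K)=11
4. join EM+K (d=7) ⇒ EKM; edges |EM|=5/2, |K|=7/2
  updated: d(C,EKM)=8, d(EKM,G)=41/3, d(EKM,HNO)=109/9
5. join C+EKM (d=8) ⇒ CEKM; edges |C|=4, |EKM|=1/2
  updated: d(CEKM,G)=14, d(CEKM,HNO)=51/4
6. join G+HNO (d=10) ⇒ GHNO; edges |G|=5, |HNO|=2
  updated: d(CEKM,GHNO)=209/16
7. join CEKM+GHNO (d=209/16) ⇒ CEGHKMNO; edges |CEKM|=81/32, |GHNO|=49/32
final tree: ((C:4,((E:1,M:1):5/2,K:7/2):1/2):81/32,(G:5,(H:3,(N:1/2,O:1/2):5/2):2):49/32)
total length: 481/16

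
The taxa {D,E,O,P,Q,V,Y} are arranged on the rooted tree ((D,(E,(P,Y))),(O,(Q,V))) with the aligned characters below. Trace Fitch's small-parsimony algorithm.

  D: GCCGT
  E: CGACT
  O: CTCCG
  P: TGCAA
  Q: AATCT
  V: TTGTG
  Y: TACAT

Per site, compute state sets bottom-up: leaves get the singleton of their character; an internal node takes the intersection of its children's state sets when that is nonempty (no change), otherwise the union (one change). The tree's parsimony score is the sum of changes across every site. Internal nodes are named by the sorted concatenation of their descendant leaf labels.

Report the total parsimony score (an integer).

PY@0: {T} ∩ {T} = {T} (intersection, +0)
EPY@0: {C} ∪ {T} = {C,T} (union, +1)
DEPY@0: {G} ∪ {C,T} = {C,G,T} (union, +1)
QV@0: {A} ∪ {T} = {A,T} (union, +1)
OQV@0: {C} ∪ {A,T} = {A,C,T} (union, +1)
DEOPQVY@0: {C,G,T} ∩ {A,C,T} = {C,T} (intersection, +0)
PY@1: {G} ∪ {A} = {A,G} (union, +1)
EPY@1: {G} ∩ {A,G} = {G} (intersection, +0)
DEPY@1: {C} ∪ {G} = {C,G} (union, +1)
QV@1: {A} ∪ {T} = {A,T} (union, +1)
OQV@1: {T} ∩ {A,T} = {T} (intersection, +0)
DEOPQVY@1: {C,G} ∪ {T} = {C,G,T} (union, +1)
PY@2: {C} ∩ {C} = {C} (intersection, +0)
EPY@2: {A} ∪ {C} = {A,C} (union, +1)
DEPY@2: {C} ∩ {A,C} = {C} (intersection, +0)
QV@2: {T} ∪ {G} = {G,T} (union, +1)
OQV@2: {C} ∪ {G,T} = {C,G,T} (union, +1)
DEOPQVY@2: {C} ∩ {C,G,T} = {C} (intersection, +0)
PY@3: {A} ∩ {A} = {A} (intersection, +0)
EPY@3: {C} ∪ {A} = {A,C} (union, +1)
DEPY@3: {G} ∪ {A,C} = {A,C,G} (union, +1)
QV@3: {C} ∪ {T} = {C,T} (union, +1)
OQV@3: {C} ∩ {C,T} = {C} (intersection, +0)
DEOPQVY@3: {A,C,G} ∩ {C} = {C} (intersection, +0)
PY@4: {A} ∪ {T} = {A,T} (union, +1)
EPY@4: {T} ∩ {A,T} = {T} (intersection, +0)
DEPY@4: {T} ∩ {T} = {T} (intersection, +0)
QV@4: {T} ∪ {G} = {G,T} (union, +1)
OQV@4: {G} ∩ {G,T} = {G} (intersection, +0)
DEOPQVY@4: {T} ∪ {G} = {G,T} (union, +1)
per-site changes: [4, 4, 3, 3, 3]; total = 17

17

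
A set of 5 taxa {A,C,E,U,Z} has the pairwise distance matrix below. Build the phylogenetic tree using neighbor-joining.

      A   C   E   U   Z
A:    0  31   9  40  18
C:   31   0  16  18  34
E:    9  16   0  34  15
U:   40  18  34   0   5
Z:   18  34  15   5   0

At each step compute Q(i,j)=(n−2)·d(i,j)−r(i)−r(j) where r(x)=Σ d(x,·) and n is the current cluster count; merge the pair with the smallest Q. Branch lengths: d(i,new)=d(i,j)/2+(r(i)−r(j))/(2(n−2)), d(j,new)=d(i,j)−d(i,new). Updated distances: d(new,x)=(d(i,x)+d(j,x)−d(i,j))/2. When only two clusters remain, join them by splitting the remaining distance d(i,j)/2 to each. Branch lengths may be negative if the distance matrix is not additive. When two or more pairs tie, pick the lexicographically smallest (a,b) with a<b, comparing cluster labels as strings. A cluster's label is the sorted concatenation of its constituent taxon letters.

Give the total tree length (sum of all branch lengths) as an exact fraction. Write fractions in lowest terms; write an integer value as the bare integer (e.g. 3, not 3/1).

361/8

1. join U+Z (d=5, Q=-154) ⇒ UZ; edges |U|=20/3, |Z|=-5/3
  updated: d(A,UZ)=53/2, d(C,UZ)=47/2, d(E,UZ)=22
2. join A+E (d=9, Q=-191/2) ⇒ AE; edges |A|=75/8, |E|=-3/8
  updated: d(AE,C)=19, d(AE,UZ)=79/4
3. join AE+C (d=19, Q=-249/4) ⇒ ACE; edges |AE|=61/8, |C|=91/8
  updated: d(ACE,UZ)=97/8
4. join ACE+UZ (d=97/8) ⇒ ACEUZ; edges |ACE|=97/16, |UZ|=97/16
final tree: (((A:75/8,E:-3/8):61/8,C:91/8):97/16,(U:20/3,Z:-5/3):97/16)
total length: 361/8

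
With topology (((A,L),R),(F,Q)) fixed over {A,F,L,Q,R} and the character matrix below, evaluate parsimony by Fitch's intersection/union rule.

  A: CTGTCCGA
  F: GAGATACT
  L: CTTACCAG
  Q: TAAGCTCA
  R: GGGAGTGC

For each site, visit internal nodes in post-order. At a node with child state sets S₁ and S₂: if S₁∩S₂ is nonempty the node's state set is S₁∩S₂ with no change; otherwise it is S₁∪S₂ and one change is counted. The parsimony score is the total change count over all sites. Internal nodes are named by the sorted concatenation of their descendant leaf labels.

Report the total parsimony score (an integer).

AL@0: {C} ∩ {C} = {C} (intersection, +0)
ALR@0: {C} ∪ {G} = {C,G} (union, +1)
FQ@0: {G} ∪ {T} = {G,T} (union, +1)
AFLQR@0: {C,G} ∩ {G,T} = {G} (intersection, +0)
AL@1: {T} ∩ {T} = {T} (intersection, +0)
ALR@1: {T} ∪ {G} = {G,T} (union, +1)
FQ@1: {A} ∩ {A} = {A} (intersection, +0)
AFLQR@1: {G,T} ∪ {A} = {A,G,T} (union, +1)
AL@2: {G} ∪ {T} = {G,T} (union, +1)
ALR@2: {G,T} ∩ {G} = {G} (intersection, +0)
FQ@2: {G} ∪ {A} = {A,G} (union, +1)
AFLQR@2: {G} ∩ {A,G} = {G} (intersection, +0)
AL@3: {T} ∪ {A} = {A,T} (union, +1)
ALR@3: {A,T} ∩ {A} = {A} (intersection, +0)
FQ@3: {A} ∪ {G} = {A,G} (union, +1)
AFLQR@3: {A} ∩ {A,G} = {A} (intersection, +0)
AL@4: {C} ∩ {C} = {C} (intersection, +0)
ALR@4: {C} ∪ {G} = {C,G} (union, +1)
FQ@4: {T} ∪ {C} = {C,T} (union, +1)
AFLQR@4: {C,G} ∩ {C,T} = {C} (intersection, +0)
AL@5: {C} ∩ {C} = {C} (intersection, +0)
ALR@5: {C} ∪ {T} = {C,T} (union, +1)
FQ@5: {A} ∪ {T} = {A,T} (union, +1)
AFLQR@5: {C,T} ∩ {A,T} = {T} (intersection, +0)
AL@6: {G} ∪ {A} = {A,G} (union, +1)
ALR@6: {A,G} ∩ {G} = {G} (intersection, +0)
FQ@6: {C} ∩ {C} = {C} (intersection, +0)
AFLQR@6: {G} ∪ {C} = {C,G} (union, +1)
AL@7: {A} ∪ {G} = {A,G} (union, +1)
ALR@7: {A,G} ∪ {C} = {A,C,G} (union, +1)
FQ@7: {T} ∪ {A} = {A,T} (union, +1)
AFLQR@7: {A,C,G} ∩ {A,T} = {A} (intersection, +0)
per-site changes: [2, 2, 2, 2, 2, 2, 2, 3]; total = 17

17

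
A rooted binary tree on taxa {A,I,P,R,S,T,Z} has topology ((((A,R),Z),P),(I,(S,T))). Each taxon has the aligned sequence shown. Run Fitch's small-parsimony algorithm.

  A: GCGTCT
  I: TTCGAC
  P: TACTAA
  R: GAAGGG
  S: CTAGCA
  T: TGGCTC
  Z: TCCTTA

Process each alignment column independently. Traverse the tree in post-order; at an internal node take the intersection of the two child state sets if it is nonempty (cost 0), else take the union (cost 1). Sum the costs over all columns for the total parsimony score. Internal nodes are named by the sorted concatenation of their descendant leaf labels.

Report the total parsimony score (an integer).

[col 0] AR: children A:{G}, R:{G} ∩→ {G}; cost 0
[col 0] ARZ: children AR:{G}, Z:{T} ∪→ {G,T}; cost 1
[col 0] APRZ: children ARZ:{G,T}, P:{T} ∩→ {T}; cost 0
[col 0] ST: children S:{C}, T:{T} ∪→ {C,T}; cost 1
[col 0] IST: children I:{T}, ST:{C,T} ∩→ {T}; cost 0
[col 0] AIPRSTZ: children APRZ:{T}, IST:{T} ∩→ {T}; cost 0
[col 1] AR: children A:{C}, R:{A} ∪→ {A,C}; cost 1
[col 1] ARZ: children AR:{A,C}, Z:{C} ∩→ {C}; cost 0
[col 1] APRZ: children ARZ:{C}, P:{A} ∪→ {A,C}; cost 1
[col 1] ST: children S:{T}, T:{G} ∪→ {G,T}; cost 1
[col 1] IST: children I:{T}, ST:{G,T} ∩→ {T}; cost 0
[col 1] AIPRSTZ: children APRZ:{A,C}, IST:{T} ∪→ {A,C,T}; cost 1
[col 2] AR: children A:{G}, R:{A} ∪→ {A,G}; cost 1
[col 2] ARZ: children AR:{A,G}, Z:{C} ∪→ {A,C,G}; cost 1
[col 2] APRZ: children ARZ:{A,C,G}, P:{C} ∩→ {C}; cost 0
[col 2] ST: children S:{A}, T:{G} ∪→ {A,G}; cost 1
[col 2] IST: children I:{C}, ST:{A,G} ∪→ {A,C,G}; cost 1
[col 2] AIPRSTZ: children APRZ:{C}, IST:{A,C,G} ∩→ {C}; cost 0
[col 3] AR: children A:{T}, R:{G} ∪→ {G,T}; cost 1
[col 3] ARZ: children AR:{G,T}, Z:{T} ∩→ {T}; cost 0
[col 3] APRZ: children ARZ:{T}, P:{T} ∩→ {T}; cost 0
[col 3] ST: children S:{G}, T:{C} ∪→ {C,G}; cost 1
[col 3] IST: children I:{G}, ST:{C,G} ∩→ {G}; cost 0
[col 3] AIPRSTZ: children APRZ:{T}, IST:{G} ∪→ {G,T}; cost 1
[col 4] AR: children A:{C}, R:{G} ∪→ {C,G}; cost 1
[col 4] ARZ: children AR:{C,G}, Z:{T} ∪→ {C,G,T}; cost 1
[col 4] APRZ: children ARZ:{C,G,T}, P:{A} ∪→ {A,C,G,T}; cost 1
[col 4] ST: children S:{C}, T:{T} ∪→ {C,T}; cost 1
[col 4] IST: children I:{A}, ST:{C,T} ∪→ {A,C,T}; cost 1
[col 4] AIPRSTZ: children APRZ:{A,C,G,T}, IST:{A,C,T} ∩→ {A,C,T}; cost 0
[col 5] AR: children A:{T}, R:{G} ∪→ {G,T}; cost 1
[col 5] ARZ: children AR:{G,T}, Z:{A} ∪→ {A,G,T}; cost 1
[col 5] APRZ: children ARZ:{A,G,T}, P:{A} ∩→ {A}; cost 0
[col 5] ST: children S:{A}, T:{C} ∪→ {A,C}; cost 1
[col 5] IST: children I:{C}, ST:{A,C} ∩→ {C}; cost 0
[col 5] AIPRSTZ: children APRZ:{A}, IST:{C} ∪→ {A,C}; cost 1
per-site changes: [2, 4, 4, 3, 5, 4]; total = 22

22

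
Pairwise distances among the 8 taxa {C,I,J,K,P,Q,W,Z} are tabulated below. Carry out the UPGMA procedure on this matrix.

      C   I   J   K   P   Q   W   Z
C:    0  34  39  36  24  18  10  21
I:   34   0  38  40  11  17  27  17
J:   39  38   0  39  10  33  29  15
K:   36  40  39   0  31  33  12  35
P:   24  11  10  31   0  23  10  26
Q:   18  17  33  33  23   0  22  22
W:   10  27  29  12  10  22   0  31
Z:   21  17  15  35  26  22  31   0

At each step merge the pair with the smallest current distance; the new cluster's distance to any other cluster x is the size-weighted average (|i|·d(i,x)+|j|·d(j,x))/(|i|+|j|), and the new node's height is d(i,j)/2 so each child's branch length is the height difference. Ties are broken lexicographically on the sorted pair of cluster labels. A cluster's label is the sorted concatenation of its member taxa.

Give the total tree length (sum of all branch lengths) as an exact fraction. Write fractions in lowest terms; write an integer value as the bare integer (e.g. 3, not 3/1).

4877/60

1. join C+W (d=10) ⇒ CW; edges |C|=5, |W|=5
  updated: d(CW,I)=61/2, d(CW,J)=34, d(CW,K)=24, d(CW,P)=17, d(CW,Q)=20, d(CW,Z)=26
2. join J+P (d=10) ⇒ JP; edges |J|=5, |P|=5
  updated: d(CW,JP)=51/2, d(I,JP)=49/2, d(JP,K)=35, d(JP,Q)=28, d(JP,Z)=41/2
3. join I+Q (d=17) ⇒ IQ; edges |I|=17/2, |Q|=17/2
  updated: d(CW,IQ)=101/4, d(IQ,JP)=105/4, d(IQ,K)=73/2, d(IQ,Z)=39/2
4. join IQ+Z (d=39/2) ⇒ IQZ; edges |IQ|=5/4, |Z|=39/4
  updated: d(CW,IQZ)=51/2, d(IQZ,JP)=73/3, d(IQZ,K)=36
5. join CW+K (d=24) ⇒ CKW; edges |CW|=7, |K|=12
  updated: d(CKW,IQZ)=29, d(CKW,JP)=86/3
6. join IQZ+JP (d=73/3) ⇒ IJPQZ; edges |IQZ|=29/12, |JP|=43/6
  updated: d(CKW,IJPQZ)=433/15
7. join CKW+IJPQZ (d=433/15) ⇒ CIJKPQWZ; edges |CKW|=73/30, |IJPQZ|=34/15
final tree: (((C:5,W:5):7,K:12):73/30,(((I:17/2,Q:17/2):5/4,Z:39/4):29/12,(J:5,P:5):43/6):34/15)
total length: 4877/60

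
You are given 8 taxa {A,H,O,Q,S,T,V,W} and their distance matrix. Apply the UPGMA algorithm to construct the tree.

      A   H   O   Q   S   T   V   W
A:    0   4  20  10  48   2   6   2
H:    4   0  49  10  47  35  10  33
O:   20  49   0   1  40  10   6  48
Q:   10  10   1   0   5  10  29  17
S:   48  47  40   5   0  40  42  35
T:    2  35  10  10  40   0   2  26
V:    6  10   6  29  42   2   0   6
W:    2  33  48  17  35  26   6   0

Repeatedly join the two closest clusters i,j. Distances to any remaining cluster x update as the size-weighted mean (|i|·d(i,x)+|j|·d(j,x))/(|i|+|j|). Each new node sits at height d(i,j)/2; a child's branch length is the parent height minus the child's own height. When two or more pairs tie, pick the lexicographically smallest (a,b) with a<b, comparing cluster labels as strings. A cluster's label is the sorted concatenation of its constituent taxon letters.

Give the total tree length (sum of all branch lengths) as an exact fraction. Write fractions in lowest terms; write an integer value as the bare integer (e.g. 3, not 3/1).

11257/168

iteration 1: select O,Q (d=1); attach at lengths (1/2, 1/2); label the merged cluster OQ
  updated: d(A,OQ)=15, d(H,OQ)=59/2, d(OQ,S)=45/2, d(OQ,T)=10, d(OQ,V)=35/2, d(OQ,W)=65/2
iteration 2: select A,T (d=2); attach at lengths (1, 1); label the merged cluster AT
  updated: d(AT,H)=39/2, d(AT,OQ)=25/2, d(AT,S)=44, d(AT,V)=4, d(AT,W)=14
iteration 3: select AT,V (d=4); attach at lengths (1, 2); label the merged cluster ATV
  updated: d(ATV,H)=49/3, d(ATV,OQ)=85/6, d(ATV,S)=130/3, d(ATV,W)=34/3
iteration 4: select ATV,W (d=34/3); attach at lengths (11/3, 17/3); label the merged cluster ATVW
  updated: d(ATVW,H)=41/2, d(ATVW,OQ)=75/4, d(ATVW,S)=165/4
iteration 5: select ATVW,OQ (d=75/4); attach at lengths (89/24, 71/8); label the merged cluster AOQTVW
  updated: d(AOQTVW,H)=47/2, d(AOQTVW,S)=35
iteration 6: select AOQTVW,H (d=47/2); attach at lengths (19/8, 47/4); label the merged cluster AHOQTVW
  updated: d(AHOQTVW,S)=257/7
iteration 7: select AHOQTVW,S (d=257/7); attach at lengths (185/28, 257/14); label the merged cluster AHOQSTVW
final tree: ((((((A:1,T:1):1,V:2):11/3,W:17/3):89/24,(O:1/2,Q:1/2):71/8):19/8,H:47/4):185/28,S:257/14)
total length: 11257/168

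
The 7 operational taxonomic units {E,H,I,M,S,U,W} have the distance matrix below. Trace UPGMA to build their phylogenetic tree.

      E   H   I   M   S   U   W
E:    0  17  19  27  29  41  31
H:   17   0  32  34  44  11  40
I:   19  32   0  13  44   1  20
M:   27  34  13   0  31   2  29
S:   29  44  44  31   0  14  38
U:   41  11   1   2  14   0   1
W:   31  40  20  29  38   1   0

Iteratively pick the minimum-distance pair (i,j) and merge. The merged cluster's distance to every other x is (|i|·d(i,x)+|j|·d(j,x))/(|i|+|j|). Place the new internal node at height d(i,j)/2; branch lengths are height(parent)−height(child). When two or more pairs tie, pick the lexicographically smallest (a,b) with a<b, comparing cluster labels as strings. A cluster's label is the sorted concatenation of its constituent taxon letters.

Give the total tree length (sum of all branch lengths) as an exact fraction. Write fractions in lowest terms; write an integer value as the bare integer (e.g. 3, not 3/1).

step 1: merge (I,U) at d=1; branch lengths I→1/2, U→1/2; new cluster IU
  updated: d(E,IU)=30, d(H,IU)=43/2, d(IU,M)=15/2, d(IU,S)=29, d(IU,W)=21/2
step 2: merge (IU,M) at d=15/2; branch lengths IU→13/4, M→15/4; new cluster IMU
  updated: d(E,IMU)=29, d(H,IMU)=77/3, d(IMU,S)=89/3, d(IMU,W)=50/3
step 3: merge (IMU,W) at d=50/3; branch lengths IMU→55/12, W→25/3; new cluster IMUW
  updated: d(E,IMUW)=59/2, d(H,IMUW)=117/4, d(IMUW,S)=127/4
step 4: merge (E,H) at d=17; branch lengths E→17/2, H→17/2; new cluster EH
  updated: d(EH,IMUW)=235/8, d(EH,S)=73/2
step 5: merge (EH,IMUW) at d=235/8; branch lengths EH→99/16, IMUW→305/48; new cluster EHIMUW
  updated: d(EHIMUW,S)=100/3
step 6: merge (EHIMUW,S) at d=100/3; branch lengths EHIMUW→95/48, S→50/3; new cluster EHIMSUW
final tree: (((E:17/2,H:17/2):99/16,(((I:1/2,U:1/2):13/4,M:15/4):55/12,W:25/3):305/48):95/48,S:50/3)
total length: 3317/48

3317/48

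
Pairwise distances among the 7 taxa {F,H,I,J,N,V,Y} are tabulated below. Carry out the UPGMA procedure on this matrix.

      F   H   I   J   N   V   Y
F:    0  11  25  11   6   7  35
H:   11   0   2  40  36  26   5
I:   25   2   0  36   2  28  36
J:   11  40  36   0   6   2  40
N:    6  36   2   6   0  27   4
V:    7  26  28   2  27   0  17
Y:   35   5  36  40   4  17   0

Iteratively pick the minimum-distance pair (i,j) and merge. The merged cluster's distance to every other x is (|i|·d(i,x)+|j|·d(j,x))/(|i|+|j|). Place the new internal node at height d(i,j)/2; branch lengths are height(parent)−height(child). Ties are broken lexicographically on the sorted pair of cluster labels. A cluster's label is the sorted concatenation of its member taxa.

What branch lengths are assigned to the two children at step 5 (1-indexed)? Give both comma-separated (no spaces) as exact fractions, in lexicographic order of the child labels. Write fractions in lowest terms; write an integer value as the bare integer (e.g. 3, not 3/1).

iteration 1: select H,I (d=2); attach at lengths (1, 1); label the merged cluster HI
  updated: d(F,HI)=18, d(HI,J)=38, d(HI,N)=19, d(HI,V)=27, d(HI,Y)=41/2
iteration 2: select J,V (d=2); attach at lengths (1, 1); label the merged cluster JV
  updated: d(F,JV)=9, d(HI,JV)=65/2, d(JV,N)=33/2, d(JV,Y)=57/2
iteration 3: select N,Y (d=4); attach at lengths (2, 2); label the merged cluster NY
  updated: d(F,NY)=41/2, d(HI,NY)=79/4, d(JV,NY)=45/2
iteration 4: select F,JV (d=9); attach at lengths (9/2, 7/2); label the merged cluster FJV
  updated: d(FJV,HI)=83/3, d(FJV,NY)=131/6
iteration 5: select HI,NY (d=79/4); attach at lengths (71/8, 63/8); label the merged cluster HINY
  updated: d(FJV,HINY)=99/4
iteration 6: select FJV,HINY (d=99/4); attach at lengths (63/8, 5/2); label the merged cluster FHIJNVY
final tree: ((F:9/2,(J:1,V:1):7/2):63/8,((H:1,I:1):71/8,(N:2,Y:2):63/8):5/2)
total length: 345/8

71/8,63/8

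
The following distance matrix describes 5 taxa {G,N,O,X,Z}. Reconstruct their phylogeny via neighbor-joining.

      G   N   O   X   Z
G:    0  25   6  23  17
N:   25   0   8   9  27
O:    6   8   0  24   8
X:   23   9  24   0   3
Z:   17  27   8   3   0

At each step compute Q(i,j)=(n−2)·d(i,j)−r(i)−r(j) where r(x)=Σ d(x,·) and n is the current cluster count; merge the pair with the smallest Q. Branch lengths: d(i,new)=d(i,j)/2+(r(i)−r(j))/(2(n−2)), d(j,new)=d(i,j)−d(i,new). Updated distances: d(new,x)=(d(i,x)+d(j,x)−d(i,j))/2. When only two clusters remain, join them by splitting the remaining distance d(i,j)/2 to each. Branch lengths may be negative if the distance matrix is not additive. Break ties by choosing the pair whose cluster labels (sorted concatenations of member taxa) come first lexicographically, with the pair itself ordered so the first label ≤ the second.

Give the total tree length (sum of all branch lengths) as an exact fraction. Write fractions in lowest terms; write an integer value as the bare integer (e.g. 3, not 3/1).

123/4

step 1: merge (X,Z) at d=3, Q=-105; branch lengths X→13/6, Z→5/6; new cluster XZ
  updated: d(G,XZ)=37/2, d(N,XZ)=33/2, d(O,XZ)=29/2
step 2: merge (G,O) at d=6, Q=-66; branch lengths G→33/4, O→-9/4; new cluster GO
  updated: d(GO,N)=27/2, d(GO,XZ)=27/2
step 3: merge (GO,N) at d=27/2, Q=-87/2; branch lengths GO→21/4, N→33/4; new cluster GNO
  updated: d(GNO,XZ)=33/4
step 4: merge (GNO,XZ) at d=33/4; branch lengths GNO→33/8, XZ→33/8; new cluster GNOXZ
final tree: (((G:33/4,O:-9/4):21/4,N:33/4):33/8,(X:13/6,Z:5/6):33/8)
total length: 123/4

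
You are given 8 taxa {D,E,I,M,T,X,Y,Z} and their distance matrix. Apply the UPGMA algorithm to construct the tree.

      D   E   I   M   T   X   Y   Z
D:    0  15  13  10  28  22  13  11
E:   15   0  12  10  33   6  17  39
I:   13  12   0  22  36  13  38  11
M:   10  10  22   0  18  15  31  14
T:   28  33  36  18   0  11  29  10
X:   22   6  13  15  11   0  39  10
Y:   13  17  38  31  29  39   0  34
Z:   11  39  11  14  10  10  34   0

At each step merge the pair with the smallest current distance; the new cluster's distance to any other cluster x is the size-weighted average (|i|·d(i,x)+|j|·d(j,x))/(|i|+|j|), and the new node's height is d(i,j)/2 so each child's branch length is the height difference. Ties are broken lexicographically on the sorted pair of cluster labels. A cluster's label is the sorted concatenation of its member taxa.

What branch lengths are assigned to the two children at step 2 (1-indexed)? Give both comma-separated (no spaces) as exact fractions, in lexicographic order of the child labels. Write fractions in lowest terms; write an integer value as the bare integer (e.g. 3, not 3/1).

step 1: merge (E,X) at d=6; branch lengths E→3, X→3; new cluster EX
  updated: d(D,EX)=37/2, d(EX,I)=25/2, d(EX,M)=25/2, d(EX,T)=22, d(EX,Y)=28, d(EX,Z)=49/2
step 2: merge (D,M) at d=10; branch lengths D→5, M→5; new cluster DM
  updated: d(DM,EX)=31/2, d(DM,I)=35/2, d(DM,T)=23, d(DM,Y)=22, d(DM,Z)=25/2
step 3: merge (T,Z) at d=10; branch lengths T→5, Z→5; new cluster TZ
  updated: d(DM,TZ)=71/4, d(EX,TZ)=93/4, d(I,TZ)=47/2, d(TZ,Y)=63/2
step 4: merge (EX,I) at d=25/2; branch lengths EX→13/4, I→25/4; new cluster EIX
  updated: d(DM,EIX)=97/6, d(EIX,TZ)=70/3, d(EIX,Y)=94/3
step 5: merge (DM,EIX) at d=97/6; branch lengths DM→37/12, EIX→11/6; new cluster DEIMX
  updated: d(DEIMX,TZ)=211/10, d(DEIMX,Y)=138/5
step 6: merge (DEIMX,TZ) at d=211/10; branch lengths DEIMX→37/15, TZ→111/20; new cluster DEIMTXZ
  updated: d(DEIMTXZ,Y)=201/7
step 7: merge (DEIMTXZ,Y) at d=201/7; branch lengths DEIMTXZ→533/140, Y→201/14; new cluster DEIMTXYZ
final tree: ((((D:5,M:5):37/12,((E:3,X:3):13/4,I:25/4):11/6):37/15,(T:5,Z:5):111/20):533/140,Y:201/14)
total length: 27971/420

5,5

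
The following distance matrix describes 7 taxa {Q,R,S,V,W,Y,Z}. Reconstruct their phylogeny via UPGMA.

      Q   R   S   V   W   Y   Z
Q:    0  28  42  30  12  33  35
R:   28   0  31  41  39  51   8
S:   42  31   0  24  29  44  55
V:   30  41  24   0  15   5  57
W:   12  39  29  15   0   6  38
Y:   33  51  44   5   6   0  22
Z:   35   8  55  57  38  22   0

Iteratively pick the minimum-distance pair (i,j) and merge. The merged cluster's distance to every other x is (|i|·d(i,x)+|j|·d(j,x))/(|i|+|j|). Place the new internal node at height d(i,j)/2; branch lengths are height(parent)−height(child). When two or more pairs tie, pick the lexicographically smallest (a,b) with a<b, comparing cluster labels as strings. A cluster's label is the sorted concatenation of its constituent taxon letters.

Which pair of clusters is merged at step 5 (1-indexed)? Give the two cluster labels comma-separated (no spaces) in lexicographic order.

1. join V+Y (d=5) ⇒ VY; edges |V|=5/2, |Y|=5/2
  updated: d(Q,VY)=63/2, d(R,VY)=46, d(S,VY)=34, d(VY,W)=21/2, d(VY,Z)=79/2
2. join R+Z (d=8) ⇒ RZ; edges |R|=4, |Z|=4
  updated: d(Q,RZ)=63/2, d(RZ,S)=43, d(RZ,VY)=171/4, d(RZ,W)=77/2
3. join VY+W (d=21/2) ⇒ VWY; edges |VY|=11/4, |W|=21/4
  updated: d(Q,VWY)=25, d(RZ,VWY)=124/3, d(S,VWY)=97/3
4. join Q+VWY (d=25) ⇒ QVWY; edges |Q|=25/2, |VWY|=29/4
  updated: d(QVWY,RZ)=311/8, d(QVWY,S)=139/4
5. join QVWY+S (d=139/4) ⇒ QSVWY; edges |QVWY|=39/8, |S|=139/8
  updated: d(QSVWY,RZ)=397/10
6. join QSVWY+RZ (d=397/10) ⇒ QRSVWYZ; edges |QSVWY|=99/40, |RZ|=317/20
final tree: (((Q:25/2,((V:5/2,Y:5/2):11/4,W:21/4):29/4):39/8,S:139/8):99/40,(R:4,Z:4):317/20)
total length: 3253/40

QVWY,S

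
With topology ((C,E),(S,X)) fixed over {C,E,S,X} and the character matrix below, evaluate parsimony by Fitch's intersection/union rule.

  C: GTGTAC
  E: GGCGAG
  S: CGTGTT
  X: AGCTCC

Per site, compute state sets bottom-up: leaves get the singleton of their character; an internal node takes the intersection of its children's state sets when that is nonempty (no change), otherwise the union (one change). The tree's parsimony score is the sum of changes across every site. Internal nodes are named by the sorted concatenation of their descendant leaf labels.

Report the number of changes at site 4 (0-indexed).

2

CE@0: {G} ∩ {G} = {G} (intersection, +0)
SX@0: {C} ∪ {A} = {A,C} (union, +1)
CESX@0: {G} ∪ {A,C} = {A,C,G} (union, +1)
CE@1: {T} ∪ {G} = {G,T} (union, +1)
SX@1: {G} ∩ {G} = {G} (intersection, +0)
CESX@1: {G,T} ∩ {G} = {G} (intersection, +0)
CE@2: {G} ∪ {C} = {C,G} (union, +1)
SX@2: {T} ∪ {C} = {C,T} (union, +1)
CESX@2: {C,G} ∩ {C,T} = {C} (intersection, +0)
CE@3: {T} ∪ {G} = {G,T} (union, +1)
SX@3: {G} ∪ {T} = {G,T} (union, +1)
CESX@3: {G,T} ∩ {G,T} = {G,T} (intersection, +0)
CE@4: {A} ∩ {A} = {A} (intersection, +0)
SX@4: {T} ∪ {C} = {C,T} (union, +1)
CESX@4: {A} ∪ {C,T} = {A,C,T} (union, +1)
CE@5: {C} ∪ {G} = {C,G} (union, +1)
SX@5: {T} ∪ {C} = {C,T} (union, +1)
CESX@5: {C,G} ∩ {C,T} = {C} (intersection, +0)
per-site changes: [2, 1, 2, 2, 2, 2]; total = 11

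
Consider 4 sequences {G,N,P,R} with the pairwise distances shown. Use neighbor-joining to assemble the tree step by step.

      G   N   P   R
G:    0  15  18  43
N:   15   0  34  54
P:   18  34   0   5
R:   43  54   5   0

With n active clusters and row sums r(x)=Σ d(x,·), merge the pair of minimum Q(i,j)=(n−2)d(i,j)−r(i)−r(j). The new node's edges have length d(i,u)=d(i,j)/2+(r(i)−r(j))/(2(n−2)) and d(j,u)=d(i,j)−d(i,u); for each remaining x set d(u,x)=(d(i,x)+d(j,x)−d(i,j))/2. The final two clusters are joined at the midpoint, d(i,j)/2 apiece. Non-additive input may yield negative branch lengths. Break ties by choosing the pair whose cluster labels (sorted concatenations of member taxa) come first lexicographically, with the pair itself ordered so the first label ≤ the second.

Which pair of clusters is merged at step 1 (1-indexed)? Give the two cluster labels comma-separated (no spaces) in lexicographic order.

G,N

step 1: merge (G,N) at d=15, Q=-149; branch lengths G→3/4, N→57/4; new cluster GN
  updated: d(GN,P)=37/2, d(GN,R)=41
step 2: merge (GN,P) at d=37/2, Q=-129/2; branch lengths GN→109/4, P→-35/4; new cluster GNP
  updated: d(GNP,R)=55/4
step 3: merge (GNP,R) at d=55/4; branch lengths GNP→55/8, R→55/8; new cluster GNPR
final tree: (((G:3/4,N:57/4):109/4,P:-35/4):55/8,R:55/8)
total length: 189/4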